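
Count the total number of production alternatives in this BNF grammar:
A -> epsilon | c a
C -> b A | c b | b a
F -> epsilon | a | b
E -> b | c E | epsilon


Counting alternatives per rule:
  A: 2 alternative(s)
  C: 3 alternative(s)
  F: 3 alternative(s)
  E: 3 alternative(s)
Sum: 2 + 3 + 3 + 3 = 11

11


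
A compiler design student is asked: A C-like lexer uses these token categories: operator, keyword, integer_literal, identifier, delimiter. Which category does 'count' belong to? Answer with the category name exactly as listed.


Token: 'count'
Checking categories:
  identifier: YES
  integer_literal: no
  operator: no
  keyword: no
  delimiter: no
Category: identifier

identifier


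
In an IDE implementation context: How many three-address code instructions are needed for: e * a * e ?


Expression: e * a * e
Generating three-address code (respecting * over +/- precedence):
  Instruction 1: t1 = e * a
  Instruction 2: t2 = t1 * e
Total instructions: 2

2


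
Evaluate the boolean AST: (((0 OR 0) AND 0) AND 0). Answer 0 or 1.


Step 1: Evaluate inner node
  0 OR 0 = 0
Step 2: Evaluate next node
  0 AND 0 = 0
Step 3: Evaluate root node
  0 AND 0 = 0

0


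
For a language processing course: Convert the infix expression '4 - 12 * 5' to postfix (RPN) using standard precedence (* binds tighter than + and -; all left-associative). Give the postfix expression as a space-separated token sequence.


Applying the shunting-yard algorithm:
  Operand 4 -> output
  Push '-' onto operator stack -> op-stack: [-]
  Operand 12 -> output
  Push '*' onto operator stack -> op-stack: [-, *]
  Operand 5 -> output
  End of input: pop '*' to output
  End of input: pop '-' to output
Postfix result: 4 12 5 * -

4 12 5 * -


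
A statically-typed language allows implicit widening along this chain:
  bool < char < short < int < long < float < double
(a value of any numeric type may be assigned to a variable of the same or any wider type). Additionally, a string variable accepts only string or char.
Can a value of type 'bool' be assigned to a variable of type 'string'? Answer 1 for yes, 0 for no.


Target variable type: string
Source value type: bool
Rule: string accepts only {string, char}
  source 'bool' in {string, char}? No
Result: 0

0


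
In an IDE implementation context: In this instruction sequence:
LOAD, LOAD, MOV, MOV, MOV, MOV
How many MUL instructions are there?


Scanning instruction sequence for MUL:
  Position 1: LOAD
  Position 2: LOAD
  Position 3: MOV
  Position 4: MOV
  Position 5: MOV
  Position 6: MOV
Matches at positions: []
Total MUL count: 0

0


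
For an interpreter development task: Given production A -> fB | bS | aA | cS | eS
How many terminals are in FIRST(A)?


Production: A -> fB | bS | aA | cS | eS
Examining each alternative for leading terminals:
  A -> fB : first terminal = 'f'
  A -> bS : first terminal = 'b'
  A -> aA : first terminal = 'a'
  A -> cS : first terminal = 'c'
  A -> eS : first terminal = 'e'
FIRST(A) = {a, b, c, e, f}
Count: 5

5


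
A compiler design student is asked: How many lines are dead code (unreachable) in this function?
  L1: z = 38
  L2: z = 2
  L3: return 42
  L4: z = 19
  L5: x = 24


Analyzing control flow:
  L1: reachable (before return)
  L2: reachable (before return)
  L3: reachable (return statement)
  L4: DEAD (after return at L3)
  L5: DEAD (after return at L3)
Return at L3, total lines = 5
Dead lines: L4 through L5
Count: 2

2


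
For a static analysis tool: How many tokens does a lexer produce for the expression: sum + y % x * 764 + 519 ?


Scanning 'sum + y % x * 764 + 519'
Token 1: 'sum' -> identifier
Token 2: '+' -> operator
Token 3: 'y' -> identifier
Token 4: '%' -> operator
Token 5: 'x' -> identifier
Token 6: '*' -> operator
Token 7: '764' -> integer_literal
Token 8: '+' -> operator
Token 9: '519' -> integer_literal
Total tokens: 9

9


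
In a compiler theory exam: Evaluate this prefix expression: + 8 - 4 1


Parsing prefix expression: + 8 - 4 1
Step 1: Innermost operation '- 4 1'
  4 - 1 = 3
Step 2: Outer operation '+ 8 [3]'
  8 + 3 = 11

11


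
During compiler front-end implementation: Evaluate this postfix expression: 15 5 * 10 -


Processing tokens left to right:
Push 15, Push 5
Pop 15 and 5, compute 15 * 5 = 75, push 75
Push 10
Pop 75 and 10, compute 75 - 10 = 65, push 65
Stack result: 65

65


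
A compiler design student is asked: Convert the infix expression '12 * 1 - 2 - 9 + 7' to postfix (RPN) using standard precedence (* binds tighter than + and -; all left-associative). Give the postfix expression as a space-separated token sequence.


Applying the shunting-yard algorithm:
  Operand 12 -> output
  Push '*' onto operator stack -> op-stack: [*]
  Operand 1 -> output
  See '-' (prec 1); top '*' (prec 2) >= it -> pop '*' to output
  Push '-' onto operator stack -> op-stack: [-]
  Operand 2 -> output
  See '-' (prec 1); top '-' (prec 1) >= it -> pop '-' to output
  Push '-' onto operator stack -> op-stack: [-]
  Operand 9 -> output
  See '+' (prec 1); top '-' (prec 1) >= it -> pop '-' to output
  Push '+' onto operator stack -> op-stack: [+]
  Operand 7 -> output
  End of input: pop '+' to output
Postfix result: 12 1 * 2 - 9 - 7 +

12 1 * 2 - 9 - 7 +


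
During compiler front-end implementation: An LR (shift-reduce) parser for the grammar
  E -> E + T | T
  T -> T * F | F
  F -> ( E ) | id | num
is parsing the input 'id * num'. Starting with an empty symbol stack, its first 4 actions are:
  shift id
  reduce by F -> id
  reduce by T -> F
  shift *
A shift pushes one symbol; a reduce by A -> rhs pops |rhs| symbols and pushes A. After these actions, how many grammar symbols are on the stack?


Tracking the symbol stack through each action:
  Action 1: shift 'id' : push -> stack = [id] (size 1)
  Action 2: reduce by F -> id : pop 1, push F -> stack = [F] (size 1)
  Action 3: reduce by T -> F : pop 1, push T -> stack = [T] (size 1)
  Action 4: shift '*' : push -> stack = [T, *] (size 2)
Final stack size: 2

2


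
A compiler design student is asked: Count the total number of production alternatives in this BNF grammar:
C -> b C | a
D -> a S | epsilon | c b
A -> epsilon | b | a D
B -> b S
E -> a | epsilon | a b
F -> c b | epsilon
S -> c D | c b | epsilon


Counting alternatives per rule:
  C: 2 alternative(s)
  D: 3 alternative(s)
  A: 3 alternative(s)
  B: 1 alternative(s)
  E: 3 alternative(s)
  F: 2 alternative(s)
  S: 3 alternative(s)
Sum: 2 + 3 + 3 + 1 + 3 + 2 + 3 = 17

17


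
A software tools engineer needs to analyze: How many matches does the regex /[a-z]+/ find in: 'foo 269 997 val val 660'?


Pattern: /[a-z]+/ (identifiers)
Input: 'foo 269 997 val val 660'
Scanning for matches:
  Match 1: 'foo'
  Match 2: 'val'
  Match 3: 'val'
Total matches: 3

3


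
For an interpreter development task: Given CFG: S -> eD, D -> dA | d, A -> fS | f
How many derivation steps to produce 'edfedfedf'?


Grammar: S -> eD, D -> dA | d, A -> fS | f
Deriving 'edfedfedf':
Step 1: S -> eD => eD
Step 2: D -> dA => edA
Step 3: A -> fS => edfS
Step 4: S -> eD => edfeD
Step 5: D -> dA => edfedA
Step 6: A -> fS => edfedfS
Step 7: S -> eD => edfedfeD
Step 8: D -> dA => edfedfedA
Step 9: A -> f => edfedfedf
Total derivation steps: 9

9


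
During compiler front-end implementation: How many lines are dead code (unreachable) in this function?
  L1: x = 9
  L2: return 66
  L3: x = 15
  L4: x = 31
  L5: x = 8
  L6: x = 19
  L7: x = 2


Analyzing control flow:
  L1: reachable (before return)
  L2: reachable (return statement)
  L3: DEAD (after return at L2)
  L4: DEAD (after return at L2)
  L5: DEAD (after return at L2)
  L6: DEAD (after return at L2)
  L7: DEAD (after return at L2)
Return at L2, total lines = 7
Dead lines: L3 through L7
Count: 5

5


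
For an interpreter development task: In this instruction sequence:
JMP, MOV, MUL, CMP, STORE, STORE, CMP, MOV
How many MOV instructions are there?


Scanning instruction sequence for MOV:
  Position 1: JMP
  Position 2: MOV <- MATCH
  Position 3: MUL
  Position 4: CMP
  Position 5: STORE
  Position 6: STORE
  Position 7: CMP
  Position 8: MOV <- MATCH
Matches at positions: [2, 8]
Total MOV count: 2

2


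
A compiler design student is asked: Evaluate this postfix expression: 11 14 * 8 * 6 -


Processing tokens left to right:
Push 11, Push 14
Pop 11 and 14, compute 11 * 14 = 154, push 154
Push 8
Pop 154 and 8, compute 154 * 8 = 1232, push 1232
Push 6
Pop 1232 and 6, compute 1232 - 6 = 1226, push 1226
Stack result: 1226

1226


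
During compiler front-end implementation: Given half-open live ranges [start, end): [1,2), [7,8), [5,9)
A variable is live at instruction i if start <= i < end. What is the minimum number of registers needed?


Live ranges:
  Var0: [1, 2)
  Var1: [7, 8)
  Var2: [5, 9)
Sweep-line events (position, delta, active):
  pos=1 start -> active=1
  pos=2 end -> active=0
  pos=5 start -> active=1
  pos=7 start -> active=2
  pos=8 end -> active=1
  pos=9 end -> active=0
Maximum simultaneous active: 2
Minimum registers needed: 2

2


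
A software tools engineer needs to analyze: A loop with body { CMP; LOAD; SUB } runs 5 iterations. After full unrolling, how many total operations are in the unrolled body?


Loop body operations: CMP, LOAD, SUB (3 ops per iteration)
Unrolling 5 iterations:
  Iteration 1: CMP, LOAD, SUB (3 ops)
  Iteration 2: CMP, LOAD, SUB (3 ops)
  Iteration 3: CMP, LOAD, SUB (3 ops)
  Iteration 4: CMP, LOAD, SUB (3 ops)
  Iteration 5: CMP, LOAD, SUB (3 ops)
Total: 5 iterations * 3 ops/iter = 15 operations

15


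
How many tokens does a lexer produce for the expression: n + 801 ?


Scanning 'n + 801'
Token 1: 'n' -> identifier
Token 2: '+' -> operator
Token 3: '801' -> integer_literal
Total tokens: 3

3


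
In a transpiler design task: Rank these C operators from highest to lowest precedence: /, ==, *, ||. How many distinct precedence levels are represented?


Looking up precedence for each operator:
  / -> precedence 6
  == -> precedence 3
  * -> precedence 6
  || -> precedence 1
Sorted highest to lowest: /, *, ==, ||
Distinct precedence values: [6, 3, 1]
Number of distinct levels: 3

3


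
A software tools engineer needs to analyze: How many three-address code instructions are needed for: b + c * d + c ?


Expression: b + c * d + c
Generating three-address code (respecting * over +/- precedence):
  Instruction 1: t1 = c * d
  Instruction 2: t2 = b + t1
  Instruction 3: t3 = t2 + c
Total instructions: 3

3


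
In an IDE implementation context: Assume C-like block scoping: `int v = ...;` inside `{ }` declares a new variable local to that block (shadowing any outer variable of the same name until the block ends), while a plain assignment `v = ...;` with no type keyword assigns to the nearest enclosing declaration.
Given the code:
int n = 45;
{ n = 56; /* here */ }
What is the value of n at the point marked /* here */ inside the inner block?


Analyzing scoping rules:
Outer scope: declares n = 45
Inner block: 'n = 56;' has no type keyword, so it is an assignment to the outer n (no shadowing)
Inside the block, after the assignment -> 56
Result: 56

56


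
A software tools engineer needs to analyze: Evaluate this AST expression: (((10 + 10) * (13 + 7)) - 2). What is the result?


Expression: (((10 + 10) * (13 + 7)) - 2)
Evaluating step by step:
  10 + 10 = 20
  13 + 7 = 20
  20 * 20 = 400
  400 - 2 = 398
Result: 398

398


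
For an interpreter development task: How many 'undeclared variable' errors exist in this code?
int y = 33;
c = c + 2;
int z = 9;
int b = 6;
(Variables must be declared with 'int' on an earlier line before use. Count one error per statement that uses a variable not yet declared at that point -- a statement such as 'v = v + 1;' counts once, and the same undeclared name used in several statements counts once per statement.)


Scanning code line by line:
  Line 1: declare 'y' -> declared = ['y']
  Line 2: use 'c' -> ERROR (undeclared)
  Line 3: declare 'z' -> declared = ['y', 'z']
  Line 4: declare 'b' -> declared = ['b', 'y', 'z']
Total undeclared variable errors: 1

1


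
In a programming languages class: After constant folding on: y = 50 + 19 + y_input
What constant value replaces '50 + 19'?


Identifying constant sub-expression:
  Original: y = 50 + 19 + y_input
  50 and 19 are both compile-time constants
  Evaluating: 50 + 19 = 69
  After folding: y = 69 + y_input

69


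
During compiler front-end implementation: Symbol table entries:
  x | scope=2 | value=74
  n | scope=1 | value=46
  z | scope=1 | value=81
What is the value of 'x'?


Searching symbol table for 'x':
  x | scope=2 | value=74 <- MATCH
  n | scope=1 | value=46
  z | scope=1 | value=81
Found 'x' at scope 2 with value 74

74


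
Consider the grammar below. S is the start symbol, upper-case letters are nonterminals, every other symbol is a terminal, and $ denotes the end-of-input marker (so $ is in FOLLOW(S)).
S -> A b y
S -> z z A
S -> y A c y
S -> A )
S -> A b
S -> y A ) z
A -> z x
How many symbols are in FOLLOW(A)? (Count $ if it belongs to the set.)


S is the start symbol and does not occur in any rule body, so FOLLOW(S) = {$}.
Examining every occurrence of A in a rule body:
  S -> A b y : A is followed by terminal 'b' -> add 'b'
  S -> z z A : A is at the right end -> add FOLLOW(S) = {$}
  S -> y A c y : A is followed by terminal 'c' -> add 'c'
  S -> A ) : A is followed by terminal ')' -> add ')'
  S -> A b : A is followed by terminal 'b' -> add 'b' (already in the set)
  S -> y A ) z : A is followed by terminal ')' -> add ')' (already in the set)
  A -> z x : A does not occur in the body -> contributes nothing
FOLLOW(A) = {), b, c, $}
Count: 4

4


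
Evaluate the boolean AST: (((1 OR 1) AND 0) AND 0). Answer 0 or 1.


Step 1: Evaluate inner node
  1 OR 1 = 1
Step 2: Evaluate next node
  1 AND 0 = 0
Step 3: Evaluate root node
  0 AND 0 = 0

0


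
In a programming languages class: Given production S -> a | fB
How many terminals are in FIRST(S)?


Production: S -> a | fB
Examining each alternative for leading terminals:
  S -> a : first terminal = 'a'
  S -> fB : first terminal = 'f'
FIRST(S) = {a, f}
Count: 2

2


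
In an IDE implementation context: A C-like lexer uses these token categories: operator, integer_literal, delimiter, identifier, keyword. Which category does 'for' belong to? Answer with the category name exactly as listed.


Token: 'for'
Checking categories:
  identifier: no
  integer_literal: no
  operator: no
  keyword: YES
  delimiter: no
Category: keyword

keyword


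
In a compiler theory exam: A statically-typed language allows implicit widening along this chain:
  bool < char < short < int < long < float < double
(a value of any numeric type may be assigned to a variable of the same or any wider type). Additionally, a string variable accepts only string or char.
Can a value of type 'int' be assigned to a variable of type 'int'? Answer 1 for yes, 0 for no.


Target variable type: int
Source value type: int
Numeric ranks: int=3, int=3
Widening allowed iff rank(source) <= rank(target): 3 <= 3? Yes
Result: 1

1


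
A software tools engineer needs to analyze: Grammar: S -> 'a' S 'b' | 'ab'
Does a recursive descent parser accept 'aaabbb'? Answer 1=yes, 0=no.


Grammar accepts strings of the form a^n b^n (n >= 1)
Word: 'aaabbb'
Counting: 3 a's and 3 b's
Check: 3 == 3? Yes
Derivation (S -> aSb applied 2 time(s), then S -> ab): S => aSb => aaSbb => aaabbb
Accepted

1


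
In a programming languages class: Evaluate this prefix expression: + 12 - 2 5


Parsing prefix expression: + 12 - 2 5
Step 1: Innermost operation '- 2 5'
  2 - 5 = -3
Step 2: Outer operation '+ 12 [-3]'
  12 + -3 = 9

9


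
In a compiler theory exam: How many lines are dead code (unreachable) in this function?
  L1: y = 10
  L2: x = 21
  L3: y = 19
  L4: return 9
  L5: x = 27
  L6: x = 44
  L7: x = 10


Analyzing control flow:
  L1: reachable (before return)
  L2: reachable (before return)
  L3: reachable (before return)
  L4: reachable (return statement)
  L5: DEAD (after return at L4)
  L6: DEAD (after return at L4)
  L7: DEAD (after return at L4)
Return at L4, total lines = 7
Dead lines: L5 through L7
Count: 3

3


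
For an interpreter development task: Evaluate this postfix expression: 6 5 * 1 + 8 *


Processing tokens left to right:
Push 6, Push 5
Pop 6 and 5, compute 6 * 5 = 30, push 30
Push 1
Pop 30 and 1, compute 30 + 1 = 31, push 31
Push 8
Pop 31 and 8, compute 31 * 8 = 248, push 248
Stack result: 248

248


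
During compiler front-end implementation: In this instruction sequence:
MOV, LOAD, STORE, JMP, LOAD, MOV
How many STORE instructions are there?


Scanning instruction sequence for STORE:
  Position 1: MOV
  Position 2: LOAD
  Position 3: STORE <- MATCH
  Position 4: JMP
  Position 5: LOAD
  Position 6: MOV
Matches at positions: [3]
Total STORE count: 1

1


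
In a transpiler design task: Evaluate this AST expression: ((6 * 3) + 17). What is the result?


Expression: ((6 * 3) + 17)
Evaluating step by step:
  6 * 3 = 18
  18 + 17 = 35
Result: 35

35


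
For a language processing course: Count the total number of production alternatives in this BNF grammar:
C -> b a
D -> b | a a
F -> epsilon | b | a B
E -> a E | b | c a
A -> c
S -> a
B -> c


Counting alternatives per rule:
  C: 1 alternative(s)
  D: 2 alternative(s)
  F: 3 alternative(s)
  E: 3 alternative(s)
  A: 1 alternative(s)
  S: 1 alternative(s)
  B: 1 alternative(s)
Sum: 1 + 2 + 3 + 3 + 1 + 1 + 1 = 12

12


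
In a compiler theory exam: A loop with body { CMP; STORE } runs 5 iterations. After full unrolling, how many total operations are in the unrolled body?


Loop body operations: CMP, STORE (2 ops per iteration)
Unrolling 5 iterations:
  Iteration 1: CMP, STORE (2 ops)
  Iteration 2: CMP, STORE (2 ops)
  Iteration 3: CMP, STORE (2 ops)
  Iteration 4: CMP, STORE (2 ops)
  Iteration 5: CMP, STORE (2 ops)
Total: 5 iterations * 2 ops/iter = 10 operations

10


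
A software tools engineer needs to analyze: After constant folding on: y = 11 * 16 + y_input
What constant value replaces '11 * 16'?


Identifying constant sub-expression:
  Original: y = 11 * 16 + y_input
  11 and 16 are both compile-time constants
  Evaluating: 11 * 16 = 176
  After folding: y = 176 + y_input

176


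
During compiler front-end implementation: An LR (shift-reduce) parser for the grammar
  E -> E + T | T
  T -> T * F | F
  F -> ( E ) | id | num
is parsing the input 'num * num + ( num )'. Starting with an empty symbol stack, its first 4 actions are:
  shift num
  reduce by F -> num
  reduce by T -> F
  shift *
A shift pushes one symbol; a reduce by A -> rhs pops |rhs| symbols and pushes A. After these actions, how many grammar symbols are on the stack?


Tracking the symbol stack through each action:
  Action 1: shift 'num' : push -> stack = [num] (size 1)
  Action 2: reduce by F -> num : pop 1, push F -> stack = [F] (size 1)
  Action 3: reduce by T -> F : pop 1, push T -> stack = [T] (size 1)
  Action 4: shift '*' : push -> stack = [T, *] (size 2)
Final stack size: 2

2


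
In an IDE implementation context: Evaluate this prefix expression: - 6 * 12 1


Parsing prefix expression: - 6 * 12 1
Step 1: Innermost operation '* 12 1'
  12 * 1 = 12
Step 2: Outer operation '- 6 [12]'
  6 - 12 = -6

-6


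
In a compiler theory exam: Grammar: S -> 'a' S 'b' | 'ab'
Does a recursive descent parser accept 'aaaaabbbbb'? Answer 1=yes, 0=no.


Grammar accepts strings of the form a^n b^n (n >= 1)
Word: 'aaaaabbbbb'
Counting: 5 a's and 5 b's
Check: 5 == 5? Yes
Derivation (S -> aSb applied 4 time(s), then S -> ab): S => aSb => aaSbb => aaaSbbb => aaaaSbbbb => aaaaabbbbb
Accepted

1


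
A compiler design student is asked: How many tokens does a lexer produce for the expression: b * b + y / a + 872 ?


Scanning 'b * b + y / a + 872'
Token 1: 'b' -> identifier
Token 2: '*' -> operator
Token 3: 'b' -> identifier
Token 4: '+' -> operator
Token 5: 'y' -> identifier
Token 6: '/' -> operator
Token 7: 'a' -> identifier
Token 8: '+' -> operator
Token 9: '872' -> integer_literal
Total tokens: 9

9


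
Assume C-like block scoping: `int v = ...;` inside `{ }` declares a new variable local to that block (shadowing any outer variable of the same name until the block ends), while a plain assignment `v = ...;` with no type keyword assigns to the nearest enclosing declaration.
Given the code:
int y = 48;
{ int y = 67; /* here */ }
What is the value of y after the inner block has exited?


Analyzing scoping rules:
Outer scope: declares y = 48
Inner block: 'int y = 67;' declares a NEW y that shadows the outer one
When the block exits the inner y goes out of scope; the outer y was never modified -> 48
Result: 48

48


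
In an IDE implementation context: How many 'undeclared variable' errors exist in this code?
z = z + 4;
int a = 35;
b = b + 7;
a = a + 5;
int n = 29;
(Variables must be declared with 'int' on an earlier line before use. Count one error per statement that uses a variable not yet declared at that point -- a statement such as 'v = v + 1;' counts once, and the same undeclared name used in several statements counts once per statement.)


Scanning code line by line:
  Line 1: use 'z' -> ERROR (undeclared)
  Line 2: declare 'a' -> declared = ['a']
  Line 3: use 'b' -> ERROR (undeclared)
  Line 4: use 'a' -> OK (declared)
  Line 5: declare 'n' -> declared = ['a', 'n']
Total undeclared variable errors: 2

2


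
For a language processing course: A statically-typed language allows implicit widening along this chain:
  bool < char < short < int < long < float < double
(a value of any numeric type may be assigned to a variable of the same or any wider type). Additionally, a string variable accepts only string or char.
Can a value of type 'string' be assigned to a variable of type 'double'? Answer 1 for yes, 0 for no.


Target variable type: double
Source value type: string
Rule: string cannot widen to any numeric type
Result: 0

0


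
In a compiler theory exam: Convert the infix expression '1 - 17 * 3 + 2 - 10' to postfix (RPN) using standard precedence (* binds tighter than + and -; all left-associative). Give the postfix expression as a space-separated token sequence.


Applying the shunting-yard algorithm:
  Operand 1 -> output
  Push '-' onto operator stack -> op-stack: [-]
  Operand 17 -> output
  Push '*' onto operator stack -> op-stack: [-, *]
  Operand 3 -> output
  See '+' (prec 1); top '*' (prec 2) >= it -> pop '*' to output
  See '+' (prec 1); top '-' (prec 1) >= it -> pop '-' to output
  Push '+' onto operator stack -> op-stack: [+]
  Operand 2 -> output
  See '-' (prec 1); top '+' (prec 1) >= it -> pop '+' to output
  Push '-' onto operator stack -> op-stack: [-]
  Operand 10 -> output
  End of input: pop '-' to output
Postfix result: 1 17 3 * - 2 + 10 -

1 17 3 * - 2 + 10 -


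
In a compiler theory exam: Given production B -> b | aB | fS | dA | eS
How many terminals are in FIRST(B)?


Production: B -> b | aB | fS | dA | eS
Examining each alternative for leading terminals:
  B -> b : first terminal = 'b'
  B -> aB : first terminal = 'a'
  B -> fS : first terminal = 'f'
  B -> dA : first terminal = 'd'
  B -> eS : first terminal = 'e'
FIRST(B) = {a, b, d, e, f}
Count: 5

5


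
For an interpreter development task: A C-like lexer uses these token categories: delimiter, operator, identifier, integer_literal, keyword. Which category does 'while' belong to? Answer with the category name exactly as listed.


Token: 'while'
Checking categories:
  identifier: no
  integer_literal: no
  operator: no
  keyword: YES
  delimiter: no
Category: keyword

keyword


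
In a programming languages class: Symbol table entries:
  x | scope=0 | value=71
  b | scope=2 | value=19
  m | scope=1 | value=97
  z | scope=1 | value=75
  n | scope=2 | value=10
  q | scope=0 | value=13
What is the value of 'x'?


Searching symbol table for 'x':
  x | scope=0 | value=71 <- MATCH
  b | scope=2 | value=19
  m | scope=1 | value=97
  z | scope=1 | value=75
  n | scope=2 | value=10
  q | scope=0 | value=13
Found 'x' at scope 0 with value 71

71


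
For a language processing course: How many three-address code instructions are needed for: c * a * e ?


Expression: c * a * e
Generating three-address code (respecting * over +/- precedence):
  Instruction 1: t1 = c * a
  Instruction 2: t2 = t1 * e
Total instructions: 2

2


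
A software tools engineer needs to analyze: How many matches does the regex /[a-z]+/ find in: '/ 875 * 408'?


Pattern: /[a-z]+/ (identifiers)
Input: '/ 875 * 408'
Scanning for matches:
Total matches: 0

0


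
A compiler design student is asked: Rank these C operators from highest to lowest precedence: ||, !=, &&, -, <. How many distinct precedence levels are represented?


Looking up precedence for each operator:
  || -> precedence 1
  != -> precedence 3
  && -> precedence 2
  - -> precedence 5
  < -> precedence 4
Sorted highest to lowest: -, <, !=, &&, ||
Distinct precedence values: [5, 4, 3, 2, 1]
Number of distinct levels: 5

5


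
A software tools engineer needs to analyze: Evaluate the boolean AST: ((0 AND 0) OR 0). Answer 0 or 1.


Step 1: Evaluate inner node
  0 AND 0 = 0
Step 2: Evaluate root node
  0 OR 0 = 0

0


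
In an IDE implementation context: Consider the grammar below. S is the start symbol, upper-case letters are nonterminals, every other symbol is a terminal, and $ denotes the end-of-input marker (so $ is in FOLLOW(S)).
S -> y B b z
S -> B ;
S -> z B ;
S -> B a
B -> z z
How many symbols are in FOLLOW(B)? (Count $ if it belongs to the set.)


S is the start symbol and does not occur in any rule body, so FOLLOW(S) = {$}.
Examining every occurrence of B in a rule body:
  S -> y B b z : B is followed by terminal 'b' -> add 'b'
  S -> B ; : B is followed by terminal ';' -> add ';'
  S -> z B ; : B is followed by terminal ';' -> add ';' (already in the set)
  S -> B a : B is followed by terminal 'a' -> add 'a'
  B -> z z : B does not occur in the body -> contributes nothing
FOLLOW(B) = {;, a, b}
Count: 3

3


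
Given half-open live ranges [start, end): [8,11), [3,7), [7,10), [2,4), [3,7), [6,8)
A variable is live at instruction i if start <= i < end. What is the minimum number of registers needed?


Live ranges:
  Var0: [8, 11)
  Var1: [3, 7)
  Var2: [7, 10)
  Var3: [2, 4)
  Var4: [3, 7)
  Var5: [6, 8)
Sweep-line events (position, delta, active):
  pos=2 start -> active=1
  pos=3 start -> active=2
  pos=3 start -> active=3
  pos=4 end -> active=2
  pos=6 start -> active=3
  pos=7 end -> active=2
  pos=7 end -> active=1
  pos=7 start -> active=2
  pos=8 end -> active=1
  pos=8 start -> active=2
  pos=10 end -> active=1
  pos=11 end -> active=0
Maximum simultaneous active: 3
Minimum registers needed: 3

3


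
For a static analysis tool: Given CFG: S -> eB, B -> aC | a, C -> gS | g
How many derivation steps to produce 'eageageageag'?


Grammar: S -> eB, B -> aC | a, C -> gS | g
Deriving 'eageageageag':
Step 1: S -> eB => eB
Step 2: B -> aC => eaC
Step 3: C -> gS => eagS
Step 4: S -> eB => eageB
Step 5: B -> aC => eageaC
Step 6: C -> gS => eageagS
Step 7: S -> eB => eageageB
Step 8: B -> aC => eageageaC
Step 9: C -> gS => eageageagS
Step 10: S -> eB => eageageageB
Step 11: B -> aC => eageageageaC
Step 12: C -> g => eageageageag
Total derivation steps: 12

12


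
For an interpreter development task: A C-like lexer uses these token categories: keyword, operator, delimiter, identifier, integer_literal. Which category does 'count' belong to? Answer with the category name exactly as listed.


Token: 'count'
Checking categories:
  identifier: YES
  integer_literal: no
  operator: no
  keyword: no
  delimiter: no
Category: identifier

identifier


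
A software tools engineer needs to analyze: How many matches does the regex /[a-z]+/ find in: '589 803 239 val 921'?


Pattern: /[a-z]+/ (identifiers)
Input: '589 803 239 val 921'
Scanning for matches:
  Match 1: 'val'
Total matches: 1

1


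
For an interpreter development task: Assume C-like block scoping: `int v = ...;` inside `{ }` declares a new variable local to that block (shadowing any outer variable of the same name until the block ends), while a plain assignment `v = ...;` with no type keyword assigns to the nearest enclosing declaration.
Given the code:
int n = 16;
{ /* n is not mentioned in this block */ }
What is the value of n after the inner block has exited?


Analyzing scoping rules:
Outer scope: declares n = 16
Inner block: n is neither redeclared nor assigned -> unchanged
After the block -> 16
Result: 16

16


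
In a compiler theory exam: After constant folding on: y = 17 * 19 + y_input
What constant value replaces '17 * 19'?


Identifying constant sub-expression:
  Original: y = 17 * 19 + y_input
  17 and 19 are both compile-time constants
  Evaluating: 17 * 19 = 323
  After folding: y = 323 + y_input

323


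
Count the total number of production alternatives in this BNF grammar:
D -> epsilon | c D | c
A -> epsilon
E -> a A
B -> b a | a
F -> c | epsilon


Counting alternatives per rule:
  D: 3 alternative(s)
  A: 1 alternative(s)
  E: 1 alternative(s)
  B: 2 alternative(s)
  F: 2 alternative(s)
Sum: 3 + 1 + 1 + 2 + 2 = 9

9


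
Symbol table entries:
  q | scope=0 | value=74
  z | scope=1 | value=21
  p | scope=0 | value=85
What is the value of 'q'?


Searching symbol table for 'q':
  q | scope=0 | value=74 <- MATCH
  z | scope=1 | value=21
  p | scope=0 | value=85
Found 'q' at scope 0 with value 74

74


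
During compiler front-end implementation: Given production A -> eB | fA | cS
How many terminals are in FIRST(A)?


Production: A -> eB | fA | cS
Examining each alternative for leading terminals:
  A -> eB : first terminal = 'e'
  A -> fA : first terminal = 'f'
  A -> cS : first terminal = 'c'
FIRST(A) = {c, e, f}
Count: 3

3


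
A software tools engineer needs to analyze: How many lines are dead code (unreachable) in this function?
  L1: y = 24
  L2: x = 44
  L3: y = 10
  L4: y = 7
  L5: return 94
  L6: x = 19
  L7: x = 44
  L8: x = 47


Analyzing control flow:
  L1: reachable (before return)
  L2: reachable (before return)
  L3: reachable (before return)
  L4: reachable (before return)
  L5: reachable (return statement)
  L6: DEAD (after return at L5)
  L7: DEAD (after return at L5)
  L8: DEAD (after return at L5)
Return at L5, total lines = 8
Dead lines: L6 through L8
Count: 3

3


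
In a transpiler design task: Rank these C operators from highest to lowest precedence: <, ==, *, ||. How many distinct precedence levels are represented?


Looking up precedence for each operator:
  < -> precedence 4
  == -> precedence 3
  * -> precedence 6
  || -> precedence 1
Sorted highest to lowest: *, <, ==, ||
Distinct precedence values: [6, 4, 3, 1]
Number of distinct levels: 4

4


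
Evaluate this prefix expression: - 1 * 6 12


Parsing prefix expression: - 1 * 6 12
Step 1: Innermost operation '* 6 12'
  6 * 12 = 72
Step 2: Outer operation '- 1 [72]'
  1 - 72 = -71

-71


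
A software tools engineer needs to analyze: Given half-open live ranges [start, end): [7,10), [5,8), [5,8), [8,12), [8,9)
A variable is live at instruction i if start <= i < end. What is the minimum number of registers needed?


Live ranges:
  Var0: [7, 10)
  Var1: [5, 8)
  Var2: [5, 8)
  Var3: [8, 12)
  Var4: [8, 9)
Sweep-line events (position, delta, active):
  pos=5 start -> active=1
  pos=5 start -> active=2
  pos=7 start -> active=3
  pos=8 end -> active=2
  pos=8 end -> active=1
  pos=8 start -> active=2
  pos=8 start -> active=3
  pos=9 end -> active=2
  pos=10 end -> active=1
  pos=12 end -> active=0
Maximum simultaneous active: 3
Minimum registers needed: 3

3


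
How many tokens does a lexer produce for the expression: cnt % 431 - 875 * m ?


Scanning 'cnt % 431 - 875 * m'
Token 1: 'cnt' -> identifier
Token 2: '%' -> operator
Token 3: '431' -> integer_literal
Token 4: '-' -> operator
Token 5: '875' -> integer_literal
Token 6: '*' -> operator
Token 7: 'm' -> identifier
Total tokens: 7

7


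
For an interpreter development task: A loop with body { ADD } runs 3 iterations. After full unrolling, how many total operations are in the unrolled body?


Loop body operations: ADD (1 op per iteration)
Unrolling 3 iterations:
  Iteration 1: ADD (1 ops)
  Iteration 2: ADD (1 ops)
  Iteration 3: ADD (1 ops)
Total: 3 iterations * 1 ops/iter = 3 operations

3


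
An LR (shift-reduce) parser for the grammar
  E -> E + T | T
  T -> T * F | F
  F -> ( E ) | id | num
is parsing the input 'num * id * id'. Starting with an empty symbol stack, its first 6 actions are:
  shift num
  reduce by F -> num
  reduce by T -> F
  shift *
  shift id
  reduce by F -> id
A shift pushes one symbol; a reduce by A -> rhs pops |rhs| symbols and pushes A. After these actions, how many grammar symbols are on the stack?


Tracking the symbol stack through each action:
  Action 1: shift 'num' : push -> stack = [num] (size 1)
  Action 2: reduce by F -> num : pop 1, push F -> stack = [F] (size 1)
  Action 3: reduce by T -> F : pop 1, push T -> stack = [T] (size 1)
  Action 4: shift '*' : push -> stack = [T, *] (size 2)
  Action 5: shift 'id' : push -> stack = [T, *, id] (size 3)
  Action 6: reduce by F -> id : pop 1, push F -> stack = [T, *, F] (size 3)
Final stack size: 3

3


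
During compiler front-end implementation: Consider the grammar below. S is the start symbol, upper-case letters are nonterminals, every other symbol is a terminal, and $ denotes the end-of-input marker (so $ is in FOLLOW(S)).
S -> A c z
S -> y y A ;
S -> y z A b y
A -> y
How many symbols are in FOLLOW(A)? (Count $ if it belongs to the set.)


S is the start symbol and does not occur in any rule body, so FOLLOW(S) = {$}.
Examining every occurrence of A in a rule body:
  S -> A c z : A is followed by terminal 'c' -> add 'c'
  S -> y y A ; : A is followed by terminal ';' -> add ';'
  S -> y z A b y : A is followed by terminal 'b' -> add 'b'
  A -> y : A does not occur in the body -> contributes nothing
FOLLOW(A) = {;, b, c}
Count: 3

3


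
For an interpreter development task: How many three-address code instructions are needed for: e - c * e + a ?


Expression: e - c * e + a
Generating three-address code (respecting * over +/- precedence):
  Instruction 1: t1 = c * e
  Instruction 2: t2 = e - t1
  Instruction 3: t3 = t2 + a
Total instructions: 3

3


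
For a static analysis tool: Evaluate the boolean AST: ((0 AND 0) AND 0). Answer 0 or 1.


Step 1: Evaluate inner node
  0 AND 0 = 0
Step 2: Evaluate root node
  0 AND 0 = 0

0


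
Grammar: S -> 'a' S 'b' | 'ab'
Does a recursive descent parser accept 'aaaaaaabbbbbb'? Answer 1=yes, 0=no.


Grammar accepts strings of the form a^n b^n (n >= 1)
Word: 'aaaaaaabbbbbb'
Counting: 7 a's and 6 b's
Check: 7 == 6? No
Mismatch: a-count != b-count
Rejected

0


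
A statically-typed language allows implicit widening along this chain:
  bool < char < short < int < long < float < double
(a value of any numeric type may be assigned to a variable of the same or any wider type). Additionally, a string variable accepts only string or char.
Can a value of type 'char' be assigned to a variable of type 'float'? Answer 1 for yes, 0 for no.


Target variable type: float
Source value type: char
Numeric ranks: char=1, float=5
Widening allowed iff rank(source) <= rank(target): 1 <= 5? Yes
Result: 1

1


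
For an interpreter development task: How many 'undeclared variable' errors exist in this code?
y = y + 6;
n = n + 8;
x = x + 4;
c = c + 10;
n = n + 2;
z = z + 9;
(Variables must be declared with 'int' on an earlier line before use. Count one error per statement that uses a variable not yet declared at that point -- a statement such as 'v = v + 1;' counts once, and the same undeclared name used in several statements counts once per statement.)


Scanning code line by line:
  Line 1: use 'y' -> ERROR (undeclared)
  Line 2: use 'n' -> ERROR (undeclared)
  Line 3: use 'x' -> ERROR (undeclared)
  Line 4: use 'c' -> ERROR (undeclared)
  Line 5: use 'n' -> ERROR (undeclared)
  Line 6: use 'z' -> ERROR (undeclared)
Total undeclared variable errors: 6

6


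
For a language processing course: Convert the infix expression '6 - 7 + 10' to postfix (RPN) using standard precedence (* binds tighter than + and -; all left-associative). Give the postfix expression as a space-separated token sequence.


Applying the shunting-yard algorithm:
  Operand 6 -> output
  Push '-' onto operator stack -> op-stack: [-]
  Operand 7 -> output
  See '+' (prec 1); top '-' (prec 1) >= it -> pop '-' to output
  Push '+' onto operator stack -> op-stack: [+]
  Operand 10 -> output
  End of input: pop '+' to output
Postfix result: 6 7 - 10 +

6 7 - 10 +


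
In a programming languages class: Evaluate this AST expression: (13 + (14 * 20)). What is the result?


Expression: (13 + (14 * 20))
Evaluating step by step:
  14 * 20 = 280
  13 + 280 = 293
Result: 293

293


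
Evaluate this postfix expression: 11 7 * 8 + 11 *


Processing tokens left to right:
Push 11, Push 7
Pop 11 and 7, compute 11 * 7 = 77, push 77
Push 8
Pop 77 and 8, compute 77 + 8 = 85, push 85
Push 11
Pop 85 and 11, compute 85 * 11 = 935, push 935
Stack result: 935

935


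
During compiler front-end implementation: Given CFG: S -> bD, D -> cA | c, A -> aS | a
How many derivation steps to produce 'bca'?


Grammar: S -> bD, D -> cA | c, A -> aS | a
Deriving 'bca':
Step 1: S -> bD => bD
Step 2: D -> cA => bcA
Step 3: A -> a => bca
Total derivation steps: 3

3


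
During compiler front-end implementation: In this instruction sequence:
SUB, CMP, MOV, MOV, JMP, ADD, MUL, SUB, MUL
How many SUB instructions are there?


Scanning instruction sequence for SUB:
  Position 1: SUB <- MATCH
  Position 2: CMP
  Position 3: MOV
  Position 4: MOV
  Position 5: JMP
  Position 6: ADD
  Position 7: MUL
  Position 8: SUB <- MATCH
  Position 9: MUL
Matches at positions: [1, 8]
Total SUB count: 2

2


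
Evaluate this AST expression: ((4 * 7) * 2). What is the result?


Expression: ((4 * 7) * 2)
Evaluating step by step:
  4 * 7 = 28
  28 * 2 = 56
Result: 56

56


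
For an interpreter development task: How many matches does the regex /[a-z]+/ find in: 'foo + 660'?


Pattern: /[a-z]+/ (identifiers)
Input: 'foo + 660'
Scanning for matches:
  Match 1: 'foo'
Total matches: 1

1


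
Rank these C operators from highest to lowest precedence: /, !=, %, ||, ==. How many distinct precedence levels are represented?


Looking up precedence for each operator:
  / -> precedence 6
  != -> precedence 3
  % -> precedence 6
  || -> precedence 1
  == -> precedence 3
Sorted highest to lowest: /, %, !=, ==, ||
Distinct precedence values: [6, 3, 1]
Number of distinct levels: 3

3


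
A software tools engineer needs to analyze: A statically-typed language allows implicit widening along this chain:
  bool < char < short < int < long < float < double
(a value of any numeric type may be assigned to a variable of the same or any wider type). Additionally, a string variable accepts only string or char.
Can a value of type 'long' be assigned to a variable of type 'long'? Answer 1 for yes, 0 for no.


Target variable type: long
Source value type: long
Numeric ranks: long=4, long=4
Widening allowed iff rank(source) <= rank(target): 4 <= 4? Yes
Result: 1

1


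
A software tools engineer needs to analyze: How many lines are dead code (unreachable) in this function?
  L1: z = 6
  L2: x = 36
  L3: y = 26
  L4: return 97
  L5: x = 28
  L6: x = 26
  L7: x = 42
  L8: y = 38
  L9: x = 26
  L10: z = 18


Analyzing control flow:
  L1: reachable (before return)
  L2: reachable (before return)
  L3: reachable (before return)
  L4: reachable (return statement)
  L5: DEAD (after return at L4)
  L6: DEAD (after return at L4)
  L7: DEAD (after return at L4)
  L8: DEAD (after return at L4)
  L9: DEAD (after return at L4)
  L10: DEAD (after return at L4)
Return at L4, total lines = 10
Dead lines: L5 through L10
Count: 6

6
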